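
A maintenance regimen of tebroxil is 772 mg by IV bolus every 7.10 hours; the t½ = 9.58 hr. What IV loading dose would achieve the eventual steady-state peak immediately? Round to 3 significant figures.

k = ln 2 / 9.58 = 0.07235 hr⁻¹
Accumulation ratio R = 1 / (1 − e^(−kτ)) = 1 / (1 − e^(−0.07235×7.10)) = 1 / (1 − 0.5983) = 2.489
Loading dose = maintenance dose × R = 772 × 2.489 ≈ 1920 mg

1920 mg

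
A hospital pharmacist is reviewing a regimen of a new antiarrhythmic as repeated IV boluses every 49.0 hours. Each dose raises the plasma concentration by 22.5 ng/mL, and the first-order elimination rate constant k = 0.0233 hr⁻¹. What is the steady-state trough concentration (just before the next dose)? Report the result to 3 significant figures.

10.6 ng/mL

Fraction remaining after one interval: e^(−kτ) = e^(−0.02330 × 49.0) = 0.3193
R = 1 / (1 − 0.3193) = 1.469
Css,max = 22.5 × 1.469 = 33.05 ng/mL
Css,min = Css,max × e^(−kτ) = 33.05 × 0.3193 ≈ 10.6 ng/mL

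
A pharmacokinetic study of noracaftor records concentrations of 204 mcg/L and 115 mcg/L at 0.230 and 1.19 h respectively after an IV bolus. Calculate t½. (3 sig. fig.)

1.16 hours

k = ln(C₁/C₂) / (t₂ − t₁) = ln(204/115) / (1.19 − 0.230)
  = 0.5732 / 0.9600 = 0.5971 h⁻¹
t½ = ln 2 / k = ln 2 / 0.5971 ≈ 1.16 hours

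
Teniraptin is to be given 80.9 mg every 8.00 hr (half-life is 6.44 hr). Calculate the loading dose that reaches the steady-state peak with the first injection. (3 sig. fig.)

140 mg

k = ln 2 / 6.44 = 0.1076 hr⁻¹
Accumulation ratio R = 1 / (1 − e^(−kτ)) = 1 / (1 − e^(−0.1076×8.00)) = 1 / (1 − 0.4227) = 1.732
Loading dose = maintenance dose × R = 80.9 × 1.732 ≈ 140 mg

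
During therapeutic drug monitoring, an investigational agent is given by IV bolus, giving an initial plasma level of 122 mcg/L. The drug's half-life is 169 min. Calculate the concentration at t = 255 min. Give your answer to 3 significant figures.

42.9 mcg/L

k = ln 2 / 169 = 0.004101 min⁻¹
255 min is 1.509 half-lives, so C = 122 × (1/2)^1.509 = 122 × 0.3514 ≈ 42.9 mcg/L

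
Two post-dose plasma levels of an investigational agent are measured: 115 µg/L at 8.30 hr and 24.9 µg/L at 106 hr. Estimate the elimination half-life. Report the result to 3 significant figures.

k = ln(C₁/C₂) / (t₂ − t₁) = ln(115/24.9) / (106 − 8.30)
  = 1.530 / 97.70 = 0.01566 hr⁻¹
t½ = ln 2 / k = ln 2 / 0.01566 ≈ 44.3 hours

44.3 hours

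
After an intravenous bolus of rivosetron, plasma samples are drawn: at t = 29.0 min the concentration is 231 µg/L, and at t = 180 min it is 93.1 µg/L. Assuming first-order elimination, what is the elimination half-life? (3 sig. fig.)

k = ln(C₁/C₂) / (t₂ − t₁) = ln(231/93.1) / (180 − 29.0)
  = 0.9087 / 151.0 = 0.006018 min⁻¹
t½ = ln 2 / k = ln 2 / 0.006018 ≈ 115 minutes

115 minutes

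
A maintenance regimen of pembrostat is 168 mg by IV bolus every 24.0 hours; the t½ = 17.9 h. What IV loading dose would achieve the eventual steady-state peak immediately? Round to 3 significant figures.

278 mg

k = ln 2 / 17.9 = 0.03872 h⁻¹
Accumulation ratio R = 1 / (1 − e^(−kτ)) = 1 / (1 − e^(−0.03872×24.0)) = 1 / (1 − 0.3948) = 1.652
Loading dose = maintenance dose × R = 168 × 1.652 ≈ 278 mg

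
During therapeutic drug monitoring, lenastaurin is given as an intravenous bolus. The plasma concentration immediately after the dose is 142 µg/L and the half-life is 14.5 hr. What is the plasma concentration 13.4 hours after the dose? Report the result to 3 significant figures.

74.8 µg/L

k = ln 2 / 14.5 = 0.04780 hr⁻¹
13.4 hr is 0.9241 half-lives, so C = 142 × (1/2)^0.9241 = 142 × 0.5270 ≈ 74.8 µg/L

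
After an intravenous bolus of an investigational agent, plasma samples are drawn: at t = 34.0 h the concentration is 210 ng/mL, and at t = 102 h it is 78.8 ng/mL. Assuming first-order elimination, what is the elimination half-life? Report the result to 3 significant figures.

k = ln(C₁/C₂) / (t₂ − t₁) = ln(210/78.8) / (102 − 34.0)
  = 0.9802 / 68.00 = 0.01441 h⁻¹
t½ = ln 2 / k = ln 2 / 0.01441 ≈ 48.1 hours

48.1 hours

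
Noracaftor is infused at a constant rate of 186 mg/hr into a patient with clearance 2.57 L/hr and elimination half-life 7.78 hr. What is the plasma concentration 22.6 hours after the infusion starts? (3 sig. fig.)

Css = rate / CL = 186 / 2.57 = 72.37 µg/mL
k = ln 2 / 7.78 = 0.08909 hr⁻¹
C(t) = Css (1 − e^(−kt)) = 72.37 × (1 − e^(−2.014)) = 72.37 × 0.8665 ≈ 62.7 µg/mL

62.7 µg/mL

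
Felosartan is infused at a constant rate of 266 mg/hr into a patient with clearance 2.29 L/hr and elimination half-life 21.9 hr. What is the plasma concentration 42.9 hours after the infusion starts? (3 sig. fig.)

Css = rate / CL = 266 / 2.29 = 116.2 mg/L
k = ln 2 / 21.9 = 0.03165 hr⁻¹
C(t) = Css (1 − e^(−kt)) = 116.2 × (1 − e^(−1.358)) = 116.2 × 0.7428 ≈ 86.3 mg/L

86.3 mg/L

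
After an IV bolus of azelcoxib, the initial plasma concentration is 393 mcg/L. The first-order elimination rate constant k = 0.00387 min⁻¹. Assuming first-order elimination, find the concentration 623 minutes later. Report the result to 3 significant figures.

35.3 mcg/L

C(t) = C₀ e^(−kt) = 393 × e^(−0.003870 × 623) = 393 × e^(−2.411) = 393 × 0.08972 ≈ 35.3 mcg/L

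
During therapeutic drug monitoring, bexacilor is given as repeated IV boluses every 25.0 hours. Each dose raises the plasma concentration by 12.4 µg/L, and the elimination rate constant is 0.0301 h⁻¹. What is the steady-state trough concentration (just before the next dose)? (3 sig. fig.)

11.0 µg/L

Fraction remaining after one interval: e^(−kτ) = e^(−0.03010 × 25.0) = 0.4712
R = 1 / (1 − 0.4712) = 1.891
Css,max = 12.4 × 1.891 = 23.45 µg/L
Css,min = Css,max × e^(−kτ) = 23.45 × 0.4712 ≈ 11.0 µg/L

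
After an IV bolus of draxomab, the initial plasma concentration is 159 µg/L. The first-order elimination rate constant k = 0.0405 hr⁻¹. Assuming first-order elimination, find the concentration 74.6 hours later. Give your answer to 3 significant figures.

C(t) = C₀ e^(−kt) = 159 × e^(−0.04050 × 74.6) = 159 × e^(−3.021) = 159 × 0.04874 ≈ 7.75 µg/L

7.75 µg/L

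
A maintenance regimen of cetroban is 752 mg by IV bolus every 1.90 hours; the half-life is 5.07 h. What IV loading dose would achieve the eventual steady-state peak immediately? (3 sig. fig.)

3290 mg

k = ln 2 / 5.07 = 0.1367 h⁻¹
Accumulation ratio R = 1 / (1 − e^(−kτ)) = 1 / (1 − e^(−0.1367×1.90)) = 1 / (1 − 0.7712) = 4.371
Loading dose = maintenance dose × R = 752 × 4.371 ≈ 3290 mg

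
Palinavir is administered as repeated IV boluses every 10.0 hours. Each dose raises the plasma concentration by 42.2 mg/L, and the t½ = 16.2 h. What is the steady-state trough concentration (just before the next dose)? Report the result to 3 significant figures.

k = ln 2 / 16.2 = 0.04279 h⁻¹
Fraction remaining after one interval: e^(−kτ) = e^(−0.04279 × 10.0) = 0.6519
R = 1 / (1 − 0.6519) = 2.873
Css,max = 42.2 × 2.873 = 121.2 mg/L
Css,min = Css,max × e^(−kτ) = 121.2 × 0.6519 ≈ 79.0 mg/L

79.0 mg/L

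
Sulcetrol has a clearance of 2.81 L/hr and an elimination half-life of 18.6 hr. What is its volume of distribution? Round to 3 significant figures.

k = ln 2 / t½ = ln 2 / 18.6 = 0.03727 hr⁻¹
V = CL / k = 2.81 / 0.03727 ≈ 75.4 L

75.4 L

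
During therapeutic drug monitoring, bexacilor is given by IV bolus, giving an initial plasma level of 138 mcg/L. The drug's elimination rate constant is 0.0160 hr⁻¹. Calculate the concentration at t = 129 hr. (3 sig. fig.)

17.5 mcg/L

C(t) = C₀ e^(−kt) = 138 × e^(−0.01600 × 129) = 138 × e^(−2.064) = 138 × 0.1269 ≈ 17.5 mcg/L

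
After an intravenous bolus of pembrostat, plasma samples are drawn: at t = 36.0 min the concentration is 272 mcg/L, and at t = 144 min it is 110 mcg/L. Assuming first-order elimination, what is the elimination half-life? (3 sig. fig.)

82.7 minutes

k = ln(C₁/C₂) / (t₂ − t₁) = ln(272/110) / (144 − 36.0)
  = 0.9053 / 108.0 = 0.008383 min⁻¹
t½ = ln 2 / k = ln 2 / 0.008383 ≈ 82.7 minutes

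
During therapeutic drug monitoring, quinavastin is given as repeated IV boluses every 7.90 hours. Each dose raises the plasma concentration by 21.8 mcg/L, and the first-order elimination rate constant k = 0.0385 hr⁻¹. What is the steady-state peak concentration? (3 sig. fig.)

Fraction remaining after one interval: e^(−kτ) = e^(−0.03850 × 7.90) = 0.7378
R = 1 / (1 − 0.7378) = 3.813
Css,max = 21.8 × 3.813 ≈ 83.1 mcg/L

83.1 mcg/L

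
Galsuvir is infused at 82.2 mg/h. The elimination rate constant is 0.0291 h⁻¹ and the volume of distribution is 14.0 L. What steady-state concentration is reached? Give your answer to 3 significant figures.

CL = k · V = 0.0291 × 14.0 = 0.4074 L/h
Css = rate / CL = 82.2 / 0.4074 ≈ 202 µg/mL

202 µg/mL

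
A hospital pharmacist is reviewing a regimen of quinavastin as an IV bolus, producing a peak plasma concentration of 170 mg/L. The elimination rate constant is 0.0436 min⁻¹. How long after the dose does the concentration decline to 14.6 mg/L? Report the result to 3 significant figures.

56.3 minutes

C(t) = C₀ e^(−kt)  ⇒  t = ln(C₀/C) / k
t = ln(170/14.6) / 0.04360 = 2.455 / 0.04360 ≈ 56.3 minutes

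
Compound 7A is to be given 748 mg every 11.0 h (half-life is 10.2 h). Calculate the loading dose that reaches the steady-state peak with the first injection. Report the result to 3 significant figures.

k = ln 2 / 10.2 = 0.06796 h⁻¹
Accumulation ratio R = 1 / (1 − e^(−kτ)) = 1 / (1 − e^(−0.06796×11.0)) = 1 / (1 − 0.4735) = 1.899
Loading dose = maintenance dose × R = 748 × 1.899 ≈ 1420 mg

1420 mg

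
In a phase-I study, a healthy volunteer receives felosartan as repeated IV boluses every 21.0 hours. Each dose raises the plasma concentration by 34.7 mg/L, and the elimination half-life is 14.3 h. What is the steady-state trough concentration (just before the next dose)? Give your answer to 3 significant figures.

k = ln 2 / 14.3 = 0.04847 h⁻¹
Fraction remaining after one interval: e^(−kτ) = e^(−0.04847 × 21.0) = 0.3613
R = 1 / (1 − 0.3613) = 1.566
Css,max = 34.7 × 1.566 = 54.33 mg/L
Css,min = Css,max × e^(−kτ) = 54.33 × 0.3613 ≈ 19.6 mg/L

19.6 mg/L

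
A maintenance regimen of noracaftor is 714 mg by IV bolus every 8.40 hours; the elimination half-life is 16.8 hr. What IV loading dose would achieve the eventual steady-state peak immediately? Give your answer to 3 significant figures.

2440 mg

k = ln 2 / 16.8 = 0.04126 hr⁻¹
Accumulation ratio R = 1 / (1 − e^(−kτ)) = 1 / (1 − e^(−0.04126×8.40)) = 1 / (1 − 0.7071) = 3.414
Loading dose = maintenance dose × R = 714 × 3.414 ≈ 2440 mg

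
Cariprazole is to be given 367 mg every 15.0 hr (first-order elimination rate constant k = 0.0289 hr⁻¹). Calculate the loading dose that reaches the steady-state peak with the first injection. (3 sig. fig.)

Accumulation ratio R = 1 / (1 − e^(−kτ)) = 1 / (1 − e^(−0.02890×15.0)) = 1 / (1 − 0.6482) = 2.843
Loading dose = maintenance dose × R = 367 × 2.843 ≈ 1040 mg

1040 mg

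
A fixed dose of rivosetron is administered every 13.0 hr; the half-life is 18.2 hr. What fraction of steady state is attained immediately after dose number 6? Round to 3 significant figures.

k = ln 2 / 18.2 = 0.03809 hr⁻¹
f_n = 1 − e^(−nkτ) = 1 − e^(−6 × 0.03809 × 13.0) = 1 − e^(−2.971) = 1 − 0.05127 ≈ 0.949

0.949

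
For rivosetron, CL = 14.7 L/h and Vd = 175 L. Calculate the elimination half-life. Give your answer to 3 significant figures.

8.25 hours

k = CL / V = 14.7 / 175 = 0.08400 h⁻¹
t½ = ln 2 / k = ln 2 / 0.08400 ≈ 8.25 hours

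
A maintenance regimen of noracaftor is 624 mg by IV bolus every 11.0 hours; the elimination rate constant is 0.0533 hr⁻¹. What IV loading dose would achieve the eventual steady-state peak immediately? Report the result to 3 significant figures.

Accumulation ratio R = 1 / (1 − e^(−kτ)) = 1 / (1 − e^(−0.05330×11.0)) = 1 / (1 − 0.5564) = 2.254
Loading dose = maintenance dose × R = 624 × 2.254 ≈ 1410 mg

1410 mg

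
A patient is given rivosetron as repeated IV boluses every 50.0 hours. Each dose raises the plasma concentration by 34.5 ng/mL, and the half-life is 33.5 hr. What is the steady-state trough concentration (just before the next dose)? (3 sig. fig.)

k = ln 2 / 33.5 = 0.02069 hr⁻¹
Fraction remaining after one interval: e^(−kτ) = e^(−0.02069 × 50.0) = 0.3554
R = 1 / (1 − 0.3554) = 1.551
Css,max = 34.5 × 1.551 = 53.52 ng/mL
Css,min = Css,max × e^(−kτ) = 53.52 × 0.3554 ≈ 19.0 ng/mL

19.0 ng/mL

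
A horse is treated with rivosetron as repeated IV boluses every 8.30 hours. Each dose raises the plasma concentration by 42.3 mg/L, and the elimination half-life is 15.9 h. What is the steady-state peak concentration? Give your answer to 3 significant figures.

139 mg/L

k = ln 2 / 15.9 = 0.04359 h⁻¹
Fraction remaining after one interval: e^(−kτ) = e^(−0.04359 × 8.30) = 0.6964
R = 1 / (1 − 0.6964) = 3.294
Css,max = 42.3 × 3.294 ≈ 139 mg/L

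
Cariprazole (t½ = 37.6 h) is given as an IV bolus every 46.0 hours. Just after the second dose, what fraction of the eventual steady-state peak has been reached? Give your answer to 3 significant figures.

k = ln 2 / 37.6 = 0.01843 h⁻¹
f_n = 1 − e^(−nkτ) = 1 − e^(−2 × 0.01843 × 46.0) = 1 − e^(−1.696) = 1 − 0.1834 ≈ 0.817

0.817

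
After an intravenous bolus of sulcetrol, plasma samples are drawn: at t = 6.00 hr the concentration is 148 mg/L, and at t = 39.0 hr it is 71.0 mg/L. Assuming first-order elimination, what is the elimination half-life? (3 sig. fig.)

31.1 hours

k = ln(C₁/C₂) / (t₂ − t₁) = ln(148/71.0) / (39.0 − 6.00)
  = 0.7345 / 33.00 = 0.02226 hr⁻¹
t½ = ln 2 / k = ln 2 / 0.02226 ≈ 31.1 hours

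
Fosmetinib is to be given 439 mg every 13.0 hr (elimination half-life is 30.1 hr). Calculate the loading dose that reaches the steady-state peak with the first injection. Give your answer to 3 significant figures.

k = ln 2 / 30.1 = 0.02303 hr⁻¹
Accumulation ratio R = 1 / (1 − e^(−kτ)) = 1 / (1 − e^(−0.02303×13.0)) = 1 / (1 − 0.7413) = 3.865
Loading dose = maintenance dose × R = 439 × 3.865 ≈ 1700 mg

1700 mg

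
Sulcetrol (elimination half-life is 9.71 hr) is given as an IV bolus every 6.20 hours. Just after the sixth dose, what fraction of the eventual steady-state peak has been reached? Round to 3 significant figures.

0.930

k = ln 2 / 9.71 = 0.07138 hr⁻¹
f_n = 1 − e^(−nkτ) = 1 − e^(−6 × 0.07138 × 6.20) = 1 − e^(−2.656) = 1 − 0.07026 ≈ 0.930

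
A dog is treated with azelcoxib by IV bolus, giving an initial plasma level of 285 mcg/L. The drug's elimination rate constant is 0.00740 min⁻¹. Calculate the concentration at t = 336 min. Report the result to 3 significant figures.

23.7 mcg/L

C(t) = C₀ e^(−kt) = 285 × e^(−0.007400 × 336) = 285 × e^(−2.486) = 285 × 0.08321 ≈ 23.7 mcg/L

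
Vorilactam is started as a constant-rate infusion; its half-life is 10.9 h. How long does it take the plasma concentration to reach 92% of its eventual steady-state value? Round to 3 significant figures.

39.7 hours

k = ln 2 / 10.9 = 0.06359 h⁻¹
f = 1 − e^(−kt)  ⇒  t = −ln(1 − f) / k
t = −ln(1 − 0.92) / 0.06359 = 2.526 / 0.06359 ≈ 39.7 hours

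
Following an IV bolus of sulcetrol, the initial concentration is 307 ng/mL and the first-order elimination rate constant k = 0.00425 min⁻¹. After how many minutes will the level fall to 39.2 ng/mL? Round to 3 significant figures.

C(t) = C₀ e^(−kt)  ⇒  t = ln(C₀/C) / k
t = ln(307/39.2) / 0.004250 = 2.058 / 0.004250 ≈ 484 minutes

484 minutes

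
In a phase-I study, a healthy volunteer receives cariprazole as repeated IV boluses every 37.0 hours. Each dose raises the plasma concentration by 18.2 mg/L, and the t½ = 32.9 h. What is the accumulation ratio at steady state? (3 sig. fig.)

k = ln 2 / 32.9 = 0.02107 h⁻¹
Fraction remaining after one interval: e^(−kτ) = e^(−0.02107 × 37.0) = 0.4586
R = 1 / (1 − 0.4586) = 1 / 0.5414 ≈ 1.85

1.85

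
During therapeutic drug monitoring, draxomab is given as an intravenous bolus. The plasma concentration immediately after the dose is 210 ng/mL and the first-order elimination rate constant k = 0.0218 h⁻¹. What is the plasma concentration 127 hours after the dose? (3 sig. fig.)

C(t) = C₀ e^(−kt) = 210 × e^(−0.02180 × 127) = 210 × e^(−2.769) = 210 × 0.06275 ≈ 13.2 ng/mL

13.2 ng/mL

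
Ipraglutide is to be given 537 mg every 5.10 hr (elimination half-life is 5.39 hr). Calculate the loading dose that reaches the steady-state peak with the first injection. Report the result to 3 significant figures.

1120 mg

k = ln 2 / 5.39 = 0.1286 hr⁻¹
Accumulation ratio R = 1 / (1 − e^(−kτ)) = 1 / (1 − e^(−0.1286×5.10)) = 1 / (1 − 0.5190) = 2.079
Loading dose = maintenance dose × R = 537 × 2.079 ≈ 1120 mg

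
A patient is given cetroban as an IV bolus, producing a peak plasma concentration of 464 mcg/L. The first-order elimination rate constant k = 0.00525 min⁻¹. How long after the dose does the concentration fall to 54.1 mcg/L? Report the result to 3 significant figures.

C(t) = C₀ e^(−kt)  ⇒  t = ln(C₀/C) / k
t = ln(464/54.1) / 0.005250 = 2.149 / 0.005250 ≈ 409 minutes

409 minutes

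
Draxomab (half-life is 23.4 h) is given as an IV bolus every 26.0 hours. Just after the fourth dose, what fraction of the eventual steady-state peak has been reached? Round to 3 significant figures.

k = ln 2 / 23.4 = 0.02962 h⁻¹
f_n = 1 − e^(−nkτ) = 1 − e^(−4 × 0.02962 × 26.0) = 1 − e^(−3.081) = 1 − 0.04593 ≈ 0.954

0.954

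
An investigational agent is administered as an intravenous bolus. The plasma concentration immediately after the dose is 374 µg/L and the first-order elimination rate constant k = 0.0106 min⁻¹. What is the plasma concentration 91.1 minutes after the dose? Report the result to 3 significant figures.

142 µg/L

C(t) = C₀ e^(−kt) = 374 × e^(−0.01060 × 91.1) = 374 × e^(−0.9657) = 374 × 0.3807 ≈ 142 µg/L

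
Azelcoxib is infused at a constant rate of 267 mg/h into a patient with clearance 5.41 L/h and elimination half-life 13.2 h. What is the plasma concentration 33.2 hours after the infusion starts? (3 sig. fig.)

Css = rate / CL = 267 / 5.41 = 49.35 mg/L
k = ln 2 / 13.2 = 0.05251 h⁻¹
C(t) = Css (1 − e^(−kt)) = 49.35 × (1 − e^(−1.743)) = 49.35 × 0.8251 ≈ 40.7 mg/L

40.7 mg/L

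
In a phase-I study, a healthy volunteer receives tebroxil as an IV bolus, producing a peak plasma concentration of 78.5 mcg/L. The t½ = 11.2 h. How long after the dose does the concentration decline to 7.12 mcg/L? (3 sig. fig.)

k = ln 2 / 11.2 = 0.06189 h⁻¹
C(t) = C₀ e^(−kt)  ⇒  t = ln(C₀/C) / k
t = ln(78.5/7.12) / 0.06189 = 2.400 / 0.06189 ≈ 38.8 hours

38.8 hours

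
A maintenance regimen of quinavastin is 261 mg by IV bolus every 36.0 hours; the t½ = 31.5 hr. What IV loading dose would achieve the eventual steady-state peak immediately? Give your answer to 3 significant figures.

477 mg

k = ln 2 / 31.5 = 0.02200 hr⁻¹
Accumulation ratio R = 1 / (1 − e^(−kτ)) = 1 / (1 − e^(−0.02200×36.0)) = 1 / (1 − 0.4529) = 1.828
Loading dose = maintenance dose × R = 261 × 1.828 ≈ 477 mg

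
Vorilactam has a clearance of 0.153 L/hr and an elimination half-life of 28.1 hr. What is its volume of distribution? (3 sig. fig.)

6.20 L

k = ln 2 / t½ = ln 2 / 28.1 = 0.02467 hr⁻¹
V = CL / k = 0.153 / 0.02467 ≈ 6.20 L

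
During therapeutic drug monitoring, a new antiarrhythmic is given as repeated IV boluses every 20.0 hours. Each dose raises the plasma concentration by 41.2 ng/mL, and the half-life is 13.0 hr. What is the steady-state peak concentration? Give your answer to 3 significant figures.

62.8 ng/mL

k = ln 2 / 13.0 = 0.05332 hr⁻¹
Fraction remaining after one interval: e^(−kτ) = e^(−0.05332 × 20.0) = 0.3443
R = 1 / (1 − 0.3443) = 1.525
Css,max = 41.2 × 1.525 ≈ 62.8 ng/mL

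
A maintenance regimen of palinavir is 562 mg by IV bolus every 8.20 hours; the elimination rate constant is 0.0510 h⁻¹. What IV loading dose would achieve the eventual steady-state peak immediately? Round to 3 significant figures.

Accumulation ratio R = 1 / (1 − e^(−kτ)) = 1 / (1 − e^(−0.05100×8.20)) = 1 / (1 − 0.6582) = 2.926
Loading dose = maintenance dose × R = 562 × 2.926 ≈ 1640 mg

1640 mg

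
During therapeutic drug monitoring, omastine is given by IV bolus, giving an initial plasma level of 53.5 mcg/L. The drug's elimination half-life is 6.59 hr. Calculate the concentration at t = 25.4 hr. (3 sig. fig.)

k = ln 2 / 6.59 = 0.1052 hr⁻¹
C(t) = C₀ e^(−kt) = 53.5 × e^(−0.1052 × 25.4) = 53.5 × e^(−2.672) = 53.5 × 0.06914 ≈ 3.70 mcg/L

3.70 mcg/L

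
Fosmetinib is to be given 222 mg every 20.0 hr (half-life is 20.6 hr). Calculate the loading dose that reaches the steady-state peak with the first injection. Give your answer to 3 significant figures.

k = ln 2 / 20.6 = 0.03365 hr⁻¹
Accumulation ratio R = 1 / (1 − e^(−kτ)) = 1 / (1 − e^(−0.03365×20.0)) = 1 / (1 − 0.5102) = 2.042
Loading dose = maintenance dose × R = 222 × 2.042 ≈ 453 mg

453 mg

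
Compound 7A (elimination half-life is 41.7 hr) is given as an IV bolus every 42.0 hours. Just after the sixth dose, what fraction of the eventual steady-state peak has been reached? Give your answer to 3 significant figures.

0.985

k = ln 2 / 41.7 = 0.01662 hr⁻¹
f_n = 1 − e^(−nkτ) = 1 − e^(−6 × 0.01662 × 42.0) = 1 − e^(−4.189) = 1 − 0.01516 ≈ 0.985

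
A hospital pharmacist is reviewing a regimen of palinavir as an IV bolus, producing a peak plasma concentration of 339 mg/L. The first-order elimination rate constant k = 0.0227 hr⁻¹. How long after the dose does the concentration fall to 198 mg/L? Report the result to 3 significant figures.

23.7 hours

C(t) = C₀ e^(−kt)  ⇒  t = ln(C₀/C) / k
t = ln(339/198) / 0.02270 = 0.5377 / 0.02270 ≈ 23.7 hours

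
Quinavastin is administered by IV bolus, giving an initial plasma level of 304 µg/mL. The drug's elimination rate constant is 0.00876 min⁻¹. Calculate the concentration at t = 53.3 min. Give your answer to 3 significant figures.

191 µg/mL

C(t) = C₀ e^(−kt) = 304 × e^(−0.008760 × 53.3) = 304 × e^(−0.4669) = 304 × 0.6269 ≈ 191 µg/mL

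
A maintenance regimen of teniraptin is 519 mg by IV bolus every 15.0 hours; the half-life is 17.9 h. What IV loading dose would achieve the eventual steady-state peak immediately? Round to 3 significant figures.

k = ln 2 / 17.9 = 0.03872 h⁻¹
Accumulation ratio R = 1 / (1 − e^(−kτ)) = 1 / (1 − e^(−0.03872×15.0)) = 1 / (1 − 0.5594) = 2.270
Loading dose = maintenance dose × R = 519 × 2.270 ≈ 1180 mg

1180 mg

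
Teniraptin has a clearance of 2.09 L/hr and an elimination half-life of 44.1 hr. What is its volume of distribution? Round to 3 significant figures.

133 L

k = ln 2 / t½ = ln 2 / 44.1 = 0.01572 hr⁻¹
V = CL / k = 2.09 / 0.01572 ≈ 133 L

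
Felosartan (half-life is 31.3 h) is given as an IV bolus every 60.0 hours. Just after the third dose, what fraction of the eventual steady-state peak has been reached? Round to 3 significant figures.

0.981

k = ln 2 / 31.3 = 0.02215 h⁻¹
f_n = 1 − e^(−nkτ) = 1 − e^(−3 × 0.02215 × 60.0) = 1 − e^(−3.986) = 1 − 0.01857 ≈ 0.981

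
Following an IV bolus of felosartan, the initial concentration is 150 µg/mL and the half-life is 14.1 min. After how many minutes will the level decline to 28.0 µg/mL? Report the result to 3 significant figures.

34.1 minutes

k = ln 2 / 14.1 = 0.04916 min⁻¹
C(t) = C₀ e^(−kt)  ⇒  t = ln(C₀/C) / k
t = ln(150/28.0) / 0.04916 = 1.678 / 0.04916 ≈ 34.1 minutes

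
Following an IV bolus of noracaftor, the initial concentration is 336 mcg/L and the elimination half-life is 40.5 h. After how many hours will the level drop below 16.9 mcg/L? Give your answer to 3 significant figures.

k = ln 2 / 40.5 = 0.01711 h⁻¹
C(t) = C₀ e^(−kt)  ⇒  t = ln(C₀/C) / k
t = ln(336/16.9) / 0.01711 = 2.990 / 0.01711 ≈ 175 hours

175 hours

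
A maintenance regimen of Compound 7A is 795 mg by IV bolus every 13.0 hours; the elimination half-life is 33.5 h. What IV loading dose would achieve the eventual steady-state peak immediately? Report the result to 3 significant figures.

3370 mg

k = ln 2 / 33.5 = 0.02069 h⁻¹
Accumulation ratio R = 1 / (1 − e^(−kτ)) = 1 / (1 − e^(−0.02069×13.0)) = 1 / (1 − 0.7642) = 4.240
Loading dose = maintenance dose × R = 795 × 4.240 ≈ 3370 mg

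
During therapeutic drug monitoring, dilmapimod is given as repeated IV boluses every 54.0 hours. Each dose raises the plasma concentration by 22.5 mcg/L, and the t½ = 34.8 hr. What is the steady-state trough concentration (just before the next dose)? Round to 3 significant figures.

k = ln 2 / 34.8 = 0.01992 hr⁻¹
Fraction remaining after one interval: e^(−kτ) = e^(−0.01992 × 54.0) = 0.3411
R = 1 / (1 − 0.3411) = 1.518
Css,max = 22.5 × 1.518 = 34.15 mcg/L
Css,min = Css,max × e^(−kτ) = 34.15 × 0.3411 ≈ 11.6 mcg/L

11.6 mcg/L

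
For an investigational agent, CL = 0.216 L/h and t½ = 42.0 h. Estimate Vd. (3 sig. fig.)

k = ln 2 / t½ = ln 2 / 42.0 = 0.01650 h⁻¹
V = CL / k = 0.216 / 0.01650 ≈ 13.1 L

13.1 L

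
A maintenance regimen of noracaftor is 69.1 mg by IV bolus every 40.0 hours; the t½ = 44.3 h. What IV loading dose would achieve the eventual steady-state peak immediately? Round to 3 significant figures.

k = ln 2 / 44.3 = 0.01565 h⁻¹
Accumulation ratio R = 1 / (1 − e^(−kτ)) = 1 / (1 − e^(−0.01565×40.0)) = 1 / (1 − 0.5348) = 2.150
Loading dose = maintenance dose × R = 69.1 × 2.150 ≈ 149 mg

149 mg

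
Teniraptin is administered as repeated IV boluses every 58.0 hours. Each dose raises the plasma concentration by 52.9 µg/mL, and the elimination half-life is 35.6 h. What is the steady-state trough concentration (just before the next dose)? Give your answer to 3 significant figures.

25.3 µg/mL

k = ln 2 / 35.6 = 0.01947 h⁻¹
Fraction remaining after one interval: e^(−kτ) = e^(−0.01947 × 58.0) = 0.3233
R = 1 / (1 − 0.3233) = 1.478
Css,max = 52.9 × 1.478 = 78.17 µg/mL
Css,min = Css,max × e^(−kτ) = 78.17 × 0.3233 ≈ 25.3 µg/mL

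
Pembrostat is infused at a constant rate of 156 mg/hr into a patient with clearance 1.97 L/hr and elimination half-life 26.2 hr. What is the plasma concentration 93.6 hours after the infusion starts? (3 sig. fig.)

72.5 µg/mL

Css = rate / CL = 156 / 1.97 = 79.19 µg/mL
k = ln 2 / 26.2 = 0.02646 hr⁻¹
C(t) = Css (1 − e^(−kt)) = 79.19 × (1 − e^(−2.476)) = 79.19 × 0.9159 ≈ 72.5 µg/mL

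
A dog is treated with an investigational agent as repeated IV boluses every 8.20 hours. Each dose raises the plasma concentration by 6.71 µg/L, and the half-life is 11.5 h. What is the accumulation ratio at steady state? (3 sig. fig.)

k = ln 2 / 11.5 = 0.06027 h⁻¹
Fraction remaining after one interval: e^(−kτ) = e^(−0.06027 × 8.20) = 0.6100
R = 1 / (1 − 0.6100) = 1 / 0.3900 ≈ 2.56

2.56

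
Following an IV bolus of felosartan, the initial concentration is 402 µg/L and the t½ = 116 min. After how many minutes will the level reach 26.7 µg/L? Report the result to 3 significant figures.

454 minutes

k = ln 2 / 116 = 0.005975 min⁻¹
C(t) = C₀ e^(−kt)  ⇒  t = ln(C₀/C) / k
t = ln(402/26.7) / 0.005975 = 2.712 / 0.005975 ≈ 454 minutes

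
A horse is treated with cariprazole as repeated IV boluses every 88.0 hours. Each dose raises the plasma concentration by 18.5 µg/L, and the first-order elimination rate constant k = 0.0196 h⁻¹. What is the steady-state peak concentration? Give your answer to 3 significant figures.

Fraction remaining after one interval: e^(−kτ) = e^(−0.01960 × 88.0) = 0.1782
R = 1 / (1 − 0.1782) = 1.217
Css,max = 18.5 × 1.217 ≈ 22.5 µg/L

22.5 µg/L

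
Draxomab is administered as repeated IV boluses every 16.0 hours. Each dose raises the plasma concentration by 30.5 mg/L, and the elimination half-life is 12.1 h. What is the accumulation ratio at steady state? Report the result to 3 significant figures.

k = ln 2 / 12.1 = 0.05728 h⁻¹
Fraction remaining after one interval: e^(−kτ) = e^(−0.05728 × 16.0) = 0.3999
R = 1 / (1 − 0.3999) = 1 / 0.6001 ≈ 1.67

1.67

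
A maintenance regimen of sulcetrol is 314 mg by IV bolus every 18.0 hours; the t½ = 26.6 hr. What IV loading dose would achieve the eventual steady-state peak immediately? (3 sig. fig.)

839 mg

k = ln 2 / 26.6 = 0.02606 hr⁻¹
Accumulation ratio R = 1 / (1 − e^(−kτ)) = 1 / (1 − e^(−0.02606×18.0)) = 1 / (1 − 0.6256) = 2.671
Loading dose = maintenance dose × R = 314 × 2.671 ≈ 839 mg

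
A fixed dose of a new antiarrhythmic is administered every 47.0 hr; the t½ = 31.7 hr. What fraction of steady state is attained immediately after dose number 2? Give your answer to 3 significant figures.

0.872

k = ln 2 / 31.7 = 0.02187 hr⁻¹
f_n = 1 − e^(−nkτ) = 1 − e^(−2 × 0.02187 × 47.0) = 1 − e^(−2.055) = 1 − 0.1280 ≈ 0.872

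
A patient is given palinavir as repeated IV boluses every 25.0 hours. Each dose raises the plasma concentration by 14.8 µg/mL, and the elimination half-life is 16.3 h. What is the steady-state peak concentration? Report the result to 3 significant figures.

k = ln 2 / 16.3 = 0.04252 h⁻¹
Fraction remaining after one interval: e^(−kτ) = e^(−0.04252 × 25.0) = 0.3454
R = 1 / (1 − 0.3454) = 1.528
Css,max = 14.8 × 1.528 ≈ 22.6 µg/mL

22.6 µg/mL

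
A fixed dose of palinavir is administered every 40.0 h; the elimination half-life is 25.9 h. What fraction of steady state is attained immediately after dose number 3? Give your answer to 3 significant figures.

k = ln 2 / 25.9 = 0.02676 h⁻¹
f_n = 1 − e^(−nkτ) = 1 − e^(−3 × 0.02676 × 40.0) = 1 − e^(−3.211) = 1 − 0.04030 ≈ 0.960

0.960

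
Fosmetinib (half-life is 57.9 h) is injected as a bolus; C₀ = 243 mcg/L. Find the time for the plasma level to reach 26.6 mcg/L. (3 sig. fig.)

k = ln 2 / 57.9 = 0.01197 h⁻¹
C(t) = C₀ e^(−kt)  ⇒  t = ln(C₀/C) / k
t = ln(243/26.6) / 0.01197 = 2.212 / 0.01197 ≈ 185 hours

185 hours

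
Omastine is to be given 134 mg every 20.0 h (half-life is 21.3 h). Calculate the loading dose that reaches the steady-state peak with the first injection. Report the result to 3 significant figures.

280 mg

k = ln 2 / 21.3 = 0.03254 h⁻¹
Accumulation ratio R = 1 / (1 − e^(−kτ)) = 1 / (1 − e^(−0.03254×20.0)) = 1 / (1 − 0.5216) = 2.090
Loading dose = maintenance dose × R = 134 × 2.090 ≈ 280 mg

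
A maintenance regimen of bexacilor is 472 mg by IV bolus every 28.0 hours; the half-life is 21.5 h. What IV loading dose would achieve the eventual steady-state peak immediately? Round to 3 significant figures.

k = ln 2 / 21.5 = 0.03224 h⁻¹
Accumulation ratio R = 1 / (1 − e^(−kτ)) = 1 / (1 − e^(−0.03224×28.0)) = 1 / (1 − 0.4055) = 1.682
Loading dose = maintenance dose × R = 472 × 1.682 ≈ 794 mg

794 mg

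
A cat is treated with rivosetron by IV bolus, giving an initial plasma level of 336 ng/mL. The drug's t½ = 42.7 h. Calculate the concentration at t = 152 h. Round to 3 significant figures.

28.5 ng/mL

k = ln 2 / 42.7 = 0.01623 h⁻¹
152 h is 3.560 half-lives, so C = 336 × (1/2)^3.560 = 336 × 0.08480 ≈ 28.5 ng/mL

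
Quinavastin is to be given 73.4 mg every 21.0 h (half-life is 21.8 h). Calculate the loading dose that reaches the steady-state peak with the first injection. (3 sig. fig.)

151 mg

k = ln 2 / 21.8 = 0.03180 h⁻¹
Accumulation ratio R = 1 / (1 − e^(−kτ)) = 1 / (1 − e^(−0.03180×21.0)) = 1 / (1 − 0.5129) = 2.053
Loading dose = maintenance dose × R = 73.4 × 2.053 ≈ 151 mg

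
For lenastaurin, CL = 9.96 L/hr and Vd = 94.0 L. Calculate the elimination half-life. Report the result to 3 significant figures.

k = CL / V = 9.96 / 94.0 = 0.1060 hr⁻¹
t½ = ln 2 / k = ln 2 / 0.1060 ≈ 6.54 hours

6.54 hours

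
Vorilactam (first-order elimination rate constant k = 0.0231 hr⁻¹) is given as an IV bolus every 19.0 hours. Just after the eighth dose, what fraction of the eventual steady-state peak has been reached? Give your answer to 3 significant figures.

f_n = 1 − e^(−nkτ) = 1 − e^(−8 × 0.02310 × 19.0) = 1 − e^(−3.511) = 1 − 0.02986 ≈ 0.970

0.970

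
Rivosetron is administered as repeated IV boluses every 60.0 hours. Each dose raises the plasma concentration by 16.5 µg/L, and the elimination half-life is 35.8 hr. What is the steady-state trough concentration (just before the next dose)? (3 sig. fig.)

k = ln 2 / 35.8 = 0.01936 hr⁻¹
Fraction remaining after one interval: e^(−kτ) = e^(−0.01936 × 60.0) = 0.3130
R = 1 / (1 − 0.3130) = 1.456
Css,max = 16.5 × 1.456 = 24.02 µg/L
Css,min = Css,max × e^(−kτ) = 24.02 × 0.3130 ≈ 7.52 µg/L

7.52 µg/L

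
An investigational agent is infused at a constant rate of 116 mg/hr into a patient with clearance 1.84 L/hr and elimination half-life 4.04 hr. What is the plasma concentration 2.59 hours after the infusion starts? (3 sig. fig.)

Css = rate / CL = 116 / 1.84 = 63.04 mg/L
k = ln 2 / 4.04 = 0.1716 hr⁻¹
C(t) = Css (1 − e^(−kt)) = 63.04 × (1 − e^(−0.4444)) = 63.04 × 0.3588 ≈ 22.6 mg/L

22.6 mg/L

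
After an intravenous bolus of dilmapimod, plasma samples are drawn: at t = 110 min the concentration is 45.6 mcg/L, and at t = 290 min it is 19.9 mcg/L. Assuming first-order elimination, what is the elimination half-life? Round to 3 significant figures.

150 minutes

k = ln(C₁/C₂) / (t₂ − t₁) = ln(45.6/19.9) / (290 − 110)
  = 0.8292 / 180.0 = 0.004607 min⁻¹
t½ = ln 2 / k = ln 2 / 0.004607 ≈ 150 minutes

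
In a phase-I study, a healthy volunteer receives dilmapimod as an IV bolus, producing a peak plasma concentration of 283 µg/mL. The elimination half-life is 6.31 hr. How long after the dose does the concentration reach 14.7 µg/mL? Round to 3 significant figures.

k = ln 2 / 6.31 = 0.1098 hr⁻¹
C(t) = C₀ e^(−kt)  ⇒  t = ln(C₀/C) / k
t = ln(283/14.7) / 0.1098 = 2.958 / 0.1098 ≈ 26.9 hours

26.9 hours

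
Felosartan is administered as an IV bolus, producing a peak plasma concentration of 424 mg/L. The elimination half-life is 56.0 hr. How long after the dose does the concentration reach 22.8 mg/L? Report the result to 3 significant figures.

k = ln 2 / 56.0 = 0.01238 hr⁻¹
C(t) = C₀ e^(−kt)  ⇒  t = ln(C₀/C) / k
t = ln(424/22.8) / 0.01238 = 2.923 / 0.01238 ≈ 236 hours

236 hours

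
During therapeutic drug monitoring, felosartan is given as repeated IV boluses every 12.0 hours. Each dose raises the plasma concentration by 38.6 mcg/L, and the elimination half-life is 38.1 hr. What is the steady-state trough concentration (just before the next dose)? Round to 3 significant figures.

158 mcg/L

k = ln 2 / 38.1 = 0.01819 hr⁻¹
Fraction remaining after one interval: e^(−kτ) = e^(−0.01819 × 12.0) = 0.8039
R = 1 / (1 − 0.8039) = 5.099
Css,max = 38.6 × 5.099 = 196.8 mcg/L
Css,min = Css,max × e^(−kτ) = 196.8 × 0.8039 ≈ 158 mcg/L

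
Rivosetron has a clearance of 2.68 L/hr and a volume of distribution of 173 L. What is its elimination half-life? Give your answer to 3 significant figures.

44.7 hours

k = CL / V = 2.68 / 173 = 0.01549 hr⁻¹
t½ = ln 2 / k = ln 2 / 0.01549 ≈ 44.7 hours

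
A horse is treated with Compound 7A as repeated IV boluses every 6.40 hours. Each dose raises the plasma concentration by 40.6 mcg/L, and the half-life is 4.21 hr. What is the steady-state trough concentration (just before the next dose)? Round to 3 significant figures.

k = ln 2 / 4.21 = 0.1646 hr⁻¹
Fraction remaining after one interval: e^(−kτ) = e^(−0.1646 × 6.40) = 0.3486
R = 1 / (1 − 0.3486) = 1.535
Css,max = 40.6 × 1.535 = 62.33 mcg/L
Css,min = Css,max × e^(−kτ) = 62.33 × 0.3486 ≈ 21.7 mcg/L

21.7 mcg/L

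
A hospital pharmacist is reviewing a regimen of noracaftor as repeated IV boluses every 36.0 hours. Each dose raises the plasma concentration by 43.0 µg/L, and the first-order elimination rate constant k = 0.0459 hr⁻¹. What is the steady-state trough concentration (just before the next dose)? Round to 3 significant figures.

Fraction remaining after one interval: e^(−kτ) = e^(−0.04590 × 36.0) = 0.1916
R = 1 / (1 − 0.1916) = 1.237
Css,max = 43.0 × 1.237 = 53.19 µg/L
Css,min = Css,max × e^(−kτ) = 53.19 × 0.1916 ≈ 10.2 µg/L

10.2 µg/L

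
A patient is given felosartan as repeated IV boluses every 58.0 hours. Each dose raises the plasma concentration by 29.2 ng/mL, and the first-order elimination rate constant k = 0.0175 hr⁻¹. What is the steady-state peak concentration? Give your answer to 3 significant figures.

Fraction remaining after one interval: e^(−kτ) = e^(−0.01750 × 58.0) = 0.3624
R = 1 / (1 − 0.3624) = 1.568
Css,max = 29.2 × 1.568 ≈ 45.8 ng/mL

45.8 ng/mL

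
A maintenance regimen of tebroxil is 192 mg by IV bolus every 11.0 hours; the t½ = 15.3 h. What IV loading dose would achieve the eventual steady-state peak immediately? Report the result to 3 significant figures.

k = ln 2 / 15.3 = 0.04530 h⁻¹
Accumulation ratio R = 1 / (1 − e^(−kτ)) = 1 / (1 − e^(−0.04530×11.0)) = 1 / (1 − 0.6075) = 2.548
Loading dose = maintenance dose × R = 192 × 2.548 ≈ 489 mg

489 mg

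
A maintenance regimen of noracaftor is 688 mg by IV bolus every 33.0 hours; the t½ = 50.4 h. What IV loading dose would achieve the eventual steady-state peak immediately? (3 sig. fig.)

1890 mg

k = ln 2 / 50.4 = 0.01375 h⁻¹
Accumulation ratio R = 1 / (1 − e^(−kτ)) = 1 / (1 − e^(−0.01375×33.0)) = 1 / (1 − 0.6352) = 2.741
Loading dose = maintenance dose × R = 688 × 2.741 ≈ 1890 mg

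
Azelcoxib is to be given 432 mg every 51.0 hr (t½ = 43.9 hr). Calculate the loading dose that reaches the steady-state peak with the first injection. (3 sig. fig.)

781 mg

k = ln 2 / 43.9 = 0.01579 hr⁻¹
Accumulation ratio R = 1 / (1 − e^(−kτ)) = 1 / (1 − e^(−0.01579×51.0)) = 1 / (1 − 0.4470) = 1.808
Loading dose = maintenance dose × R = 432 × 1.808 ≈ 781 mg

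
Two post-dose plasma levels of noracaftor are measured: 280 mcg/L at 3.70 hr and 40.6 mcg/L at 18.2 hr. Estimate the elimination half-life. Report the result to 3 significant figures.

5.20 hours

k = ln(C₁/C₂) / (t₂ − t₁) = ln(280/40.6) / (18.2 − 3.70)
  = 1.931 / 14.50 = 0.1332 hr⁻¹
t½ = ln 2 / k = ln 2 / 0.1332 ≈ 5.20 hours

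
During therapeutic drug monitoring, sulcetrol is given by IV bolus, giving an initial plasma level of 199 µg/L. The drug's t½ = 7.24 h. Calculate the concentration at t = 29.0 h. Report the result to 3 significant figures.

k = ln 2 / 7.24 = 0.09574 h⁻¹
29.0 h is 4.006 half-lives, so C = 199 × (1/2)^4.006 = 199 × 0.06226 ≈ 12.4 µg/L

12.4 µg/L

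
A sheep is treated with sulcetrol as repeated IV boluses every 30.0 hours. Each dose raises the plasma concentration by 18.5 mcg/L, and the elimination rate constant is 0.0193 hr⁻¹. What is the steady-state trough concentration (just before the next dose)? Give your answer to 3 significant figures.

Fraction remaining after one interval: e^(−kτ) = e^(−0.01930 × 30.0) = 0.5605
R = 1 / (1 − 0.5605) = 2.275
Css,max = 18.5 × 2.275 = 42.09 mcg/L
Css,min = Css,max × e^(−kτ) = 42.09 × 0.5605 ≈ 23.6 mcg/L

23.6 mcg/L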